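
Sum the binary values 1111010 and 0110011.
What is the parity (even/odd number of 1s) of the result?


1111010 = 122
0110011 = 51
Sum = 173 = 10101101
1s count = 5

odd parity (5 ones in 10101101)


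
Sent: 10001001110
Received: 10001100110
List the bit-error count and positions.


XOR: 00000101000

2 error(s) at position(s): 5, 7


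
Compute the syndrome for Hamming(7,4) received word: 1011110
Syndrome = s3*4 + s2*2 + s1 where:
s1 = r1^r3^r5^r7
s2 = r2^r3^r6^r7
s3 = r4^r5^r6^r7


s1=1, s2=0, s3=1

Syndrome = 5 (error at position 5)


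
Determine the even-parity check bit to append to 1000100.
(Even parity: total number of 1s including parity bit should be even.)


Number of 1s in data: 2
Parity bit: 0

0


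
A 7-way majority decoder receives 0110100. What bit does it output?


Ones: 3 out of 7
Threshold: 4

0 (3/7 voted 1)


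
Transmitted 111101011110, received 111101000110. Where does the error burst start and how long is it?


XOR: 000000011000

Burst at position 7, length 2


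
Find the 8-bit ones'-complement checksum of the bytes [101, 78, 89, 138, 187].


Sum = 593 mod 256 = 81
Complement = 174

174


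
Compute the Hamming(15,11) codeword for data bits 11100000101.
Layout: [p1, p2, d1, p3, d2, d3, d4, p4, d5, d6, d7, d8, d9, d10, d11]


Parity bits: p1=0, p2=1, p3=0, p4=0

011011000000101


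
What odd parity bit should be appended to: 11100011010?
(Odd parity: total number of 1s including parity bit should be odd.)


Number of 1s in data: 6
Parity bit: 1

1


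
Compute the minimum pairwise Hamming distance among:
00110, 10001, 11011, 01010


Comparing all pairs, minimum distance: 2
Can detect 1 errors, correct 0 errors

2


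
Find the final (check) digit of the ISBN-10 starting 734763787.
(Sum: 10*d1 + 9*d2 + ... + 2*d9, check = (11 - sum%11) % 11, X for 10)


Weighted sum: 295
295 mod 11 = 9

Check digit: 2


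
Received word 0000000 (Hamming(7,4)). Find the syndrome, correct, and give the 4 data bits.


Syndrome = 0: no error detected

Data: 0000 (no errors)


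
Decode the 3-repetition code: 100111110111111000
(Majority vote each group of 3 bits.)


Groups: 100, 111, 110, 111, 111, 000
Majority votes: 011110

011110


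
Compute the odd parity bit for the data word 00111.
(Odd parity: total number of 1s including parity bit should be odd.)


Number of 1s in data: 3
Parity bit: 0

0


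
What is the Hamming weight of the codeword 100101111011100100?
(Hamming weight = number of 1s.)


Counting 1s in 100101111011100100

10


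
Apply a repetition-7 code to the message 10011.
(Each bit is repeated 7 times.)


Each bit -> 7 copies

11111110000000000000011111111111111


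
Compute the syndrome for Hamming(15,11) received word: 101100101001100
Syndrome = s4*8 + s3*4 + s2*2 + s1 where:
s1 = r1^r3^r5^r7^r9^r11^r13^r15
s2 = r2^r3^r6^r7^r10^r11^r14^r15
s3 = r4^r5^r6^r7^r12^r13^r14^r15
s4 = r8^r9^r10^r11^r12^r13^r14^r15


s1=1, s2=0, s3=0, s4=1

Syndrome = 9 (error at position 9)


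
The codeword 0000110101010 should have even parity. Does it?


Number of 1s: 5

No, parity error (5 ones)


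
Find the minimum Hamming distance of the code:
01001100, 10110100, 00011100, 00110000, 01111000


Comparing all pairs, minimum distance: 2
Can detect 1 errors, correct 0 errors

2


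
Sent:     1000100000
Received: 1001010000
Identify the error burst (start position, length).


XOR: 0001110000

Burst at position 3, length 3


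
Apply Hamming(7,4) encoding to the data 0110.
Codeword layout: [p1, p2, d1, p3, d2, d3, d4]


Parity bits: p1=1, p2=1, p3=0

1100110


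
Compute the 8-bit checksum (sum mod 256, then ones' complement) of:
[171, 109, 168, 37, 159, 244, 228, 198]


Sum = 1314 mod 256 = 34
Complement = 221

221


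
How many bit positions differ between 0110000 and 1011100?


XOR: 1101100
Count of 1s: 4

4


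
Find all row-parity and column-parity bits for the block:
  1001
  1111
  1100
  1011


Row parities: 0001
Column parities: 0001

Row P: 0001, Col P: 0001, Corner: 1


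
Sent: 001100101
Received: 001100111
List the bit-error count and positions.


XOR: 000000010

1 error(s) at position(s): 7


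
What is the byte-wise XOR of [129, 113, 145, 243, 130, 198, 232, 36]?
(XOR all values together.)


XOR chain: 129 ^ 113 ^ 145 ^ 243 ^ 130 ^ 198 ^ 232 ^ 36 = 26

26


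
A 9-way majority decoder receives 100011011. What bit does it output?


Ones: 5 out of 9
Threshold: 5

1 (5/9 voted 1)


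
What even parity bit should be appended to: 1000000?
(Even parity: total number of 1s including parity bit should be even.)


Number of 1s in data: 1
Parity bit: 1

1


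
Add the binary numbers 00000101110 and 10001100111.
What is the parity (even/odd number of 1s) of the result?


00000101110 = 46
10001100111 = 1127
Sum = 1173 = 10010010101
1s count = 5

odd parity (5 ones in 10010010101)


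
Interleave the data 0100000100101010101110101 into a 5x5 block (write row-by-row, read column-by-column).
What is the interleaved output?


Matrix:
  01000
  00100
  10101
  01011
  10101
Read columns: 0010110010011010001000111

0010110010011010001000111


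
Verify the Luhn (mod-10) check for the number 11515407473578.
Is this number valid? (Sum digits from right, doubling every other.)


Luhn sum = 56
56 mod 10 = 6

Invalid (Luhn sum mod 10 = 6)


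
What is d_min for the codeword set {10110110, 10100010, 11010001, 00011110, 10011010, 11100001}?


Comparing all pairs, minimum distance: 2
Can detect 1 errors, correct 0 errors

2


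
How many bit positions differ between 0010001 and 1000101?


XOR: 1010100
Count of 1s: 3

3


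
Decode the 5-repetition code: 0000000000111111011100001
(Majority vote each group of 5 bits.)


Groups: 00000, 00000, 11111, 10111, 00001
Majority votes: 00110

00110


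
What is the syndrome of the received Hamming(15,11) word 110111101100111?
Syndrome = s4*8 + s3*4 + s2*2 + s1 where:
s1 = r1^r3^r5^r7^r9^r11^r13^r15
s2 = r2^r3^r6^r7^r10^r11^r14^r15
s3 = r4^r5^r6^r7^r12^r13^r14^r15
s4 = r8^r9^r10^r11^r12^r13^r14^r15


s1=0, s2=0, s3=1, s4=1

Syndrome = 12 (error at position 12)


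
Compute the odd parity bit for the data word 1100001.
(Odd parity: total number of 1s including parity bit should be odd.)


Number of 1s in data: 3
Parity bit: 0

0


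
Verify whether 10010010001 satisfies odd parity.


Number of 1s: 4

No, parity error (4 ones)


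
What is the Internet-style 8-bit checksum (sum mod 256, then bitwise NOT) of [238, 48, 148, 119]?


Sum = 553 mod 256 = 41
Complement = 214

214


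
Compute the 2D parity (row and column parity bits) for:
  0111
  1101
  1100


Row parities: 110
Column parities: 0110

Row P: 110, Col P: 0110, Corner: 0


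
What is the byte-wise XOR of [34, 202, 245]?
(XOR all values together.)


XOR chain: 34 ^ 202 ^ 245 = 29

29


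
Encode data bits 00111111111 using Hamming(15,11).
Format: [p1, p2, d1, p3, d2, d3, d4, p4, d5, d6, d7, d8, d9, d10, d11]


Parity bits: p1=1, p2=0, p3=0, p4=1

100001111111111


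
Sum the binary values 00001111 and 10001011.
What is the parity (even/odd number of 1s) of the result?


00001111 = 15
10001011 = 139
Sum = 154 = 10011010
1s count = 4

even parity (4 ones in 10011010)


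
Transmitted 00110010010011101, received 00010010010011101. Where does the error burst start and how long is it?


XOR: 00100000000000000

Burst at position 2, length 1


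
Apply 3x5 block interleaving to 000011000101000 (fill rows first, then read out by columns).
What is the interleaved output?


Matrix:
  00001
  10001
  01000
Read columns: 010001000000110

010001000000110


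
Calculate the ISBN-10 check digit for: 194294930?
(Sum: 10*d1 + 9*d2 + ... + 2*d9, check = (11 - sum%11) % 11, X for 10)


Weighted sum: 256
256 mod 11 = 3

Check digit: 8


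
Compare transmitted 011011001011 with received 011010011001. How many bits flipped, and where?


XOR: 000001010010

3 error(s) at position(s): 5, 7, 10


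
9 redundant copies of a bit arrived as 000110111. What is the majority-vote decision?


Ones: 5 out of 9
Threshold: 5

1 (5/9 voted 1)


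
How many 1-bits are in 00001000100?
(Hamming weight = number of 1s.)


Counting 1s in 00001000100

2


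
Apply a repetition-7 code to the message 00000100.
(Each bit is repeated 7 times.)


Each bit -> 7 copies

00000000000000000000000000000000000111111100000000000000


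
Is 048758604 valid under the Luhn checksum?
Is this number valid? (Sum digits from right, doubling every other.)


Luhn sum = 43
43 mod 10 = 3

Invalid (Luhn sum mod 10 = 3)


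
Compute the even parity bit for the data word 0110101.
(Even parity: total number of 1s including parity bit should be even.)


Number of 1s in data: 4
Parity bit: 0

0


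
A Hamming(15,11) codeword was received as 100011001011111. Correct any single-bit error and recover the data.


Syndrome = 0: no error detected

Data: 01101011111 (no errors)


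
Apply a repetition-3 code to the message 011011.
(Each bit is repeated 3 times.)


Each bit -> 3 copies

000111111000111111


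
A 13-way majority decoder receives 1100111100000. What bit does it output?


Ones: 6 out of 13
Threshold: 7

0 (6/13 voted 1)


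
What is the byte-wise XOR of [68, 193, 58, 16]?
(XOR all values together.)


XOR chain: 68 ^ 193 ^ 58 ^ 16 = 175

175


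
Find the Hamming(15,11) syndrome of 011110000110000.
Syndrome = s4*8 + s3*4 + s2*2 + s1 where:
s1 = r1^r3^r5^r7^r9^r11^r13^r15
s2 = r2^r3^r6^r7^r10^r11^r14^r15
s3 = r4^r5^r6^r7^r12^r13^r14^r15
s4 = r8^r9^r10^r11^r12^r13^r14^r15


s1=1, s2=0, s3=0, s4=0

Syndrome = 1 (error at position 1)


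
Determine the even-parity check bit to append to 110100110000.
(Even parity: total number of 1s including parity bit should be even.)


Number of 1s in data: 5
Parity bit: 1

1


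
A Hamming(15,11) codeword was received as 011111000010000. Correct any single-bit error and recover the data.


Syndrome = 13: error at position 13

Data: 11100010100 (corrected bit 13)


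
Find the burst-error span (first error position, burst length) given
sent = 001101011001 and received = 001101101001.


XOR: 000000110000

Burst at position 6, length 2


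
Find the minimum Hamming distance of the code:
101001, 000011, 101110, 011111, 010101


Comparing all pairs, minimum distance: 2
Can detect 1 errors, correct 0 errors

2


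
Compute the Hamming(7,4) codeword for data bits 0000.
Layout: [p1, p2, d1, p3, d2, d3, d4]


Parity bits: p1=0, p2=0, p3=0

0000000


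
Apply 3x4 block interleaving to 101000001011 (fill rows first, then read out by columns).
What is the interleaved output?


Matrix:
  1010
  0000
  1011
Read columns: 101000101001

101000101001


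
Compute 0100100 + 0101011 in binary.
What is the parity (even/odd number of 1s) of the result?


0100100 = 36
0101011 = 43
Sum = 79 = 1001111
1s count = 5

odd parity (5 ones in 1001111)


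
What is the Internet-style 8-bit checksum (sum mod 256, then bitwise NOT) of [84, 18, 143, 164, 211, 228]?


Sum = 848 mod 256 = 80
Complement = 175

175


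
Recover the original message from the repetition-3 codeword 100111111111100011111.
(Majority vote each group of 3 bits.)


Groups: 100, 111, 111, 111, 100, 011, 111
Majority votes: 0111011

0111011


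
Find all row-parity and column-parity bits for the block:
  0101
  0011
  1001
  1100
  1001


Row parities: 00000
Column parities: 1010

Row P: 00000, Col P: 1010, Corner: 0


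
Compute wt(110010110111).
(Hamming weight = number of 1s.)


Counting 1s in 110010110111

8


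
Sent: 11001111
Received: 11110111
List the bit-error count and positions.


XOR: 00111000

3 error(s) at position(s): 2, 3, 4


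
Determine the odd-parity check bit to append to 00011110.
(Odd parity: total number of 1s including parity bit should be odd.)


Number of 1s in data: 4
Parity bit: 1

1


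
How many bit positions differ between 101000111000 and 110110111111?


XOR: 011110000111
Count of 1s: 7

7


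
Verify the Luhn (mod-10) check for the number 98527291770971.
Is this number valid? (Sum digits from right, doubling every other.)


Luhn sum = 64
64 mod 10 = 4

Invalid (Luhn sum mod 10 = 4)


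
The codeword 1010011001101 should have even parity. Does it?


Number of 1s: 7

No, parity error (7 ones)


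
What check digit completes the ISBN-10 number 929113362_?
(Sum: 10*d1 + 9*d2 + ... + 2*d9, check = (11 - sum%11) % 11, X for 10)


Weighted sum: 242
242 mod 11 = 0

Check digit: 0


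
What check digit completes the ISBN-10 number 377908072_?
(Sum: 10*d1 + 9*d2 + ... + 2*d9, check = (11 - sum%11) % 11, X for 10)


Weighted sum: 277
277 mod 11 = 2

Check digit: 9


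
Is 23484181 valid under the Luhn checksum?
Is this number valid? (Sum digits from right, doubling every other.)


Luhn sum = 40
40 mod 10 = 0

Valid (Luhn sum mod 10 = 0)


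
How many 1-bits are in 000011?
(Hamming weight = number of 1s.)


Counting 1s in 000011

2


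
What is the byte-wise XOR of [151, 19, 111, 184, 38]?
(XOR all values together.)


XOR chain: 151 ^ 19 ^ 111 ^ 184 ^ 38 = 117

117


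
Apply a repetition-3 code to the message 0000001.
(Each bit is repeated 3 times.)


Each bit -> 3 copies

000000000000000000111


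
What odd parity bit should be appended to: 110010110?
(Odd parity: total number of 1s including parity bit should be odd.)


Number of 1s in data: 5
Parity bit: 0

0


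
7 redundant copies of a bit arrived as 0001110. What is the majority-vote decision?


Ones: 3 out of 7
Threshold: 4

0 (3/7 voted 1)


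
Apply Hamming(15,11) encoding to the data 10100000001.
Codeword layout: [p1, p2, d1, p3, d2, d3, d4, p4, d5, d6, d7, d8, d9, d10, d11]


Parity bits: p1=0, p2=1, p3=0, p4=1

011001010000001


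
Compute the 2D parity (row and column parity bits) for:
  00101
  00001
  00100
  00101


Row parities: 0110
Column parities: 00101

Row P: 0110, Col P: 00101, Corner: 0


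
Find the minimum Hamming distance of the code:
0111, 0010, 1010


Comparing all pairs, minimum distance: 1
Can detect 0 errors, correct 0 errors

1


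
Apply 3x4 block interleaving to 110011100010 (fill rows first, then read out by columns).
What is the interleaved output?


Matrix:
  1100
  1110
  0010
Read columns: 110110011000

110110011000


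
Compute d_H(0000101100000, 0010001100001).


XOR: 0010100000001
Count of 1s: 3

3


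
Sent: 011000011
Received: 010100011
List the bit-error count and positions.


XOR: 001100000

2 error(s) at position(s): 2, 3


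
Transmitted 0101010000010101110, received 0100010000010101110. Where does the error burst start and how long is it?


XOR: 0001000000000000000

Burst at position 3, length 1


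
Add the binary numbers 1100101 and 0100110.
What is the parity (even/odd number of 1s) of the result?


1100101 = 101
0100110 = 38
Sum = 139 = 10001011
1s count = 4

even parity (4 ones in 10001011)


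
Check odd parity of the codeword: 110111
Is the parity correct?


Number of 1s: 5

Yes, parity is correct (5 ones)


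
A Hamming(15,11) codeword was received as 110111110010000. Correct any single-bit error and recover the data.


Syndrome = 0: no error detected

Data: 01110010000 (no errors)


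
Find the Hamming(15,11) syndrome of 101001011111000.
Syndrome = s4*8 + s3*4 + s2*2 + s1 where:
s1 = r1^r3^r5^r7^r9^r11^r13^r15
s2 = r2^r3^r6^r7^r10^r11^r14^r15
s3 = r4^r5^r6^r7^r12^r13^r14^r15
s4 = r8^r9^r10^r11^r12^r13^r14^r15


s1=0, s2=0, s3=0, s4=1

Syndrome = 8 (error at position 8)


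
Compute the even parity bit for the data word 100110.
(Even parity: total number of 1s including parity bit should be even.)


Number of 1s in data: 3
Parity bit: 1

1


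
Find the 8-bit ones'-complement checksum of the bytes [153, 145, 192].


Sum = 490 mod 256 = 234
Complement = 21

21


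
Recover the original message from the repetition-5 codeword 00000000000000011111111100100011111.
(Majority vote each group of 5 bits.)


Groups: 00000, 00000, 00000, 11111, 11110, 01000, 11111
Majority votes: 0001101

0001101


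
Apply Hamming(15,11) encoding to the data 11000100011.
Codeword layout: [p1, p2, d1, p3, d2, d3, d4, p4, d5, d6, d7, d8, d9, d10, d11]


Parity bits: p1=1, p2=0, p3=1, p4=1

101110010100011


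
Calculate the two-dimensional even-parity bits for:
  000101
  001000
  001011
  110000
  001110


Row parities: 01101
Column parities: 111000

Row P: 01101, Col P: 111000, Corner: 1


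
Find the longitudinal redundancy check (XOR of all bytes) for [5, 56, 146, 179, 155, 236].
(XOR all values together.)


XOR chain: 5 ^ 56 ^ 146 ^ 179 ^ 155 ^ 236 = 107

107


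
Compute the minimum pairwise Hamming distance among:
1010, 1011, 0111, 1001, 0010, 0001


Comparing all pairs, minimum distance: 1
Can detect 0 errors, correct 0 errors

1


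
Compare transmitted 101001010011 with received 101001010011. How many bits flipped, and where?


XOR: 000000000000

0 errors (received matches sent)


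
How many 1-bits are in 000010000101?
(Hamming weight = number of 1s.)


Counting 1s in 000010000101

3


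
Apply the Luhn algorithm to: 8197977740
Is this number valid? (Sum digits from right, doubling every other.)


Luhn sum = 60
60 mod 10 = 0

Valid (Luhn sum mod 10 = 0)


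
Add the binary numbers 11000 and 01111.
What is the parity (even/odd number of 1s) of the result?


11000 = 24
01111 = 15
Sum = 39 = 100111
1s count = 4

even parity (4 ones in 100111)


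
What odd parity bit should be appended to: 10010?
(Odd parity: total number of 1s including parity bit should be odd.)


Number of 1s in data: 2
Parity bit: 1

1


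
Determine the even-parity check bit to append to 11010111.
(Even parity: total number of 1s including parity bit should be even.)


Number of 1s in data: 6
Parity bit: 0

0


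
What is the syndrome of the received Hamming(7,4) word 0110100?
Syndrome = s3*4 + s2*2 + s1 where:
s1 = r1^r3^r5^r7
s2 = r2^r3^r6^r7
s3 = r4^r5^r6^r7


s1=0, s2=0, s3=1

Syndrome = 4 (error at position 4)


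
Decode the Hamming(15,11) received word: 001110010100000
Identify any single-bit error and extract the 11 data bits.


Syndrome = 0: no error detected

Data: 11000100000 (no errors)


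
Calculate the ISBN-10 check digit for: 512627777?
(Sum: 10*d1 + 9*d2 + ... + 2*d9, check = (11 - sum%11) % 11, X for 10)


Weighted sum: 227
227 mod 11 = 7

Check digit: 4


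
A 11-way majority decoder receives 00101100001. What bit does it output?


Ones: 4 out of 11
Threshold: 6

0 (4/11 voted 1)


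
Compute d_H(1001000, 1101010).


XOR: 0100010
Count of 1s: 2

2


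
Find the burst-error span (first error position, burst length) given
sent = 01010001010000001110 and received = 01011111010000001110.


XOR: 00001110000000000000

Burst at position 4, length 3


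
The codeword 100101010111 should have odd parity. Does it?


Number of 1s: 7

Yes, parity is correct (7 ones)


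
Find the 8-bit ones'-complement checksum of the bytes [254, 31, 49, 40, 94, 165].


Sum = 633 mod 256 = 121
Complement = 134

134


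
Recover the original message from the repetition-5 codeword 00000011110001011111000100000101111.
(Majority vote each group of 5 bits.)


Groups: 00000, 01111, 00010, 11111, 00010, 00001, 01111
Majority votes: 0101001

0101001


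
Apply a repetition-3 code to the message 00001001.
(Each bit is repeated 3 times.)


Each bit -> 3 copies

000000000000111000000111


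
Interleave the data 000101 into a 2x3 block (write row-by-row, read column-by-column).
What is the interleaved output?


Matrix:
  000
  101
Read columns: 010001

010001


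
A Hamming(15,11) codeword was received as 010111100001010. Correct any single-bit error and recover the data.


Syndrome = 0: no error detected

Data: 01110001010 (no errors)


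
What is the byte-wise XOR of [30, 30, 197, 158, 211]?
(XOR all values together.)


XOR chain: 30 ^ 30 ^ 197 ^ 158 ^ 211 = 136

136


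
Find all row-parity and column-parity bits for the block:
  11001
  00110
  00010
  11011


Row parities: 1010
Column parities: 00110

Row P: 1010, Col P: 00110, Corner: 0


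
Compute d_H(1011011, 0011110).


XOR: 1000101
Count of 1s: 3

3


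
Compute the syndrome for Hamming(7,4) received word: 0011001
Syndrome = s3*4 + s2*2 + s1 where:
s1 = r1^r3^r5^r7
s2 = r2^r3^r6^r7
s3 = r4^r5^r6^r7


s1=0, s2=0, s3=0

Syndrome = 0 (no error)


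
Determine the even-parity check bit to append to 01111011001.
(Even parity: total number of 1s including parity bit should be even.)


Number of 1s in data: 7
Parity bit: 1

1


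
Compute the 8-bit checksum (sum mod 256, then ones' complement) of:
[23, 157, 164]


Sum = 344 mod 256 = 88
Complement = 167

167


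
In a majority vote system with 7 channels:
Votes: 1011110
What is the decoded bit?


Ones: 5 out of 7
Threshold: 4

1 (5/7 voted 1)


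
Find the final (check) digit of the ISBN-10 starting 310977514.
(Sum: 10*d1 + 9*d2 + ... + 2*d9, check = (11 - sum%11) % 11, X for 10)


Weighted sum: 210
210 mod 11 = 1

Check digit: X


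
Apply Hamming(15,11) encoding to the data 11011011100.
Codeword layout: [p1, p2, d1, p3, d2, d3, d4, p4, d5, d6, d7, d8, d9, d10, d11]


Parity bits: p1=0, p2=1, p3=0, p4=0

011010101011100


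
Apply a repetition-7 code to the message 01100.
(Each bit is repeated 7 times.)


Each bit -> 7 copies

00000001111111111111100000000000000


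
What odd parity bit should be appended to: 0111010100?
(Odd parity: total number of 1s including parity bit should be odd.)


Number of 1s in data: 5
Parity bit: 0

0


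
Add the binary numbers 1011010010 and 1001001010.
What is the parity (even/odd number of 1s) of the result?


1011010010 = 722
1001001010 = 586
Sum = 1308 = 10100011100
1s count = 5

odd parity (5 ones in 10100011100)


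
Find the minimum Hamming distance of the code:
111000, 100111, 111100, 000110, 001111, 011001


Comparing all pairs, minimum distance: 1
Can detect 0 errors, correct 0 errors

1


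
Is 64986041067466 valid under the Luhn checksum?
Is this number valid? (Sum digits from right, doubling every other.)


Luhn sum = 60
60 mod 10 = 0

Valid (Luhn sum mod 10 = 0)


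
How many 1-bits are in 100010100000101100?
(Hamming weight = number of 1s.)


Counting 1s in 100010100000101100

6


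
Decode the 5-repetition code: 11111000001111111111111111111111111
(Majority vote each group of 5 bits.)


Groups: 11111, 00000, 11111, 11111, 11111, 11111, 11111
Majority votes: 1011111

1011111


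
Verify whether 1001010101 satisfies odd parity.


Number of 1s: 5

Yes, parity is correct (5 ones)


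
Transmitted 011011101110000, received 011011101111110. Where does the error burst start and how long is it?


XOR: 000000000001110

Burst at position 11, length 3


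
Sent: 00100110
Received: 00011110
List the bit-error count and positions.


XOR: 00111000

3 error(s) at position(s): 2, 3, 4


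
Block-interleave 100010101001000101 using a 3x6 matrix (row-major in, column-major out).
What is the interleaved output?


Matrix:
  100010
  101001
  000101
Read columns: 110000010001100011

110000010001100011


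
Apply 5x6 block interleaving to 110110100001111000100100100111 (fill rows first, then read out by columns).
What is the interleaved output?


Matrix:
  110110
  100001
  111000
  100100
  100111
Read columns: 111111010000100100111000101001

111111010000100100111000101001


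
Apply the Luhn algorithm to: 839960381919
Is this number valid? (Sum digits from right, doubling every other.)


Luhn sum = 67
67 mod 10 = 7

Invalid (Luhn sum mod 10 = 7)


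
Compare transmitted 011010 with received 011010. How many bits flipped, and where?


XOR: 000000

0 errors (received matches sent)


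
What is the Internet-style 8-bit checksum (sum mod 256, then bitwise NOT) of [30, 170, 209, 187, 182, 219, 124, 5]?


Sum = 1126 mod 256 = 102
Complement = 153

153


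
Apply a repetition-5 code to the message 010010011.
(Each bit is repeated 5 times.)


Each bit -> 5 copies

000001111100000000001111100000000001111111111


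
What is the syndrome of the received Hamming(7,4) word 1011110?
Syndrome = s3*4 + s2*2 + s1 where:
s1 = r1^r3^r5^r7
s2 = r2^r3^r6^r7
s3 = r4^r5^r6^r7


s1=1, s2=0, s3=1

Syndrome = 5 (error at position 5)


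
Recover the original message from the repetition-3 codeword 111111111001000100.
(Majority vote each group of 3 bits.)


Groups: 111, 111, 111, 001, 000, 100
Majority votes: 111000

111000


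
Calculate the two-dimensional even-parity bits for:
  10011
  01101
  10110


Row parities: 111
Column parities: 01000

Row P: 111, Col P: 01000, Corner: 1


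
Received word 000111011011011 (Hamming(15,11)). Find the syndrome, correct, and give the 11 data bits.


Syndrome = 0: no error detected

Data: 01101011011 (no errors)


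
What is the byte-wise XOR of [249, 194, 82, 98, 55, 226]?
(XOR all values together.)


XOR chain: 249 ^ 194 ^ 82 ^ 98 ^ 55 ^ 226 = 222

222


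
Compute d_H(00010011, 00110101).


XOR: 00100110
Count of 1s: 3

3


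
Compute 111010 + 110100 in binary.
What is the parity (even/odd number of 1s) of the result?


111010 = 58
110100 = 52
Sum = 110 = 1101110
1s count = 5

odd parity (5 ones in 1101110)


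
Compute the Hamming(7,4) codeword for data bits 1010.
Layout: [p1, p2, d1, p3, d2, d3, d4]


Parity bits: p1=1, p2=0, p3=1

1011010


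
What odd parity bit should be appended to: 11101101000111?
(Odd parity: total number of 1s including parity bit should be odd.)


Number of 1s in data: 9
Parity bit: 0

0


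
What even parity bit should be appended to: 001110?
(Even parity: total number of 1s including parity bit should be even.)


Number of 1s in data: 3
Parity bit: 1

1


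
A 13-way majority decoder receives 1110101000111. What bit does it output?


Ones: 8 out of 13
Threshold: 7

1 (8/13 voted 1)


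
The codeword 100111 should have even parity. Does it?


Number of 1s: 4

Yes, parity is correct (4 ones)


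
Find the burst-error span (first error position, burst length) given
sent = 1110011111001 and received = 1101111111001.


XOR: 0011100000000

Burst at position 2, length 3


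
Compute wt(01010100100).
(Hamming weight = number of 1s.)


Counting 1s in 01010100100

4


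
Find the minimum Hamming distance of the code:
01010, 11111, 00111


Comparing all pairs, minimum distance: 2
Can detect 1 errors, correct 0 errors

2


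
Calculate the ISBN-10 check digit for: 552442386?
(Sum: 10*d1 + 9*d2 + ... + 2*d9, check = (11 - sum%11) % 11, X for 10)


Weighted sum: 221
221 mod 11 = 1

Check digit: X


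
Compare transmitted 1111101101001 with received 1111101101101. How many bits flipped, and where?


XOR: 0000000000100

1 error(s) at position(s): 10


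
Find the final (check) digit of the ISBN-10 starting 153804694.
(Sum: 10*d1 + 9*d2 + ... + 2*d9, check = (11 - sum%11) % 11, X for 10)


Weighted sum: 214
214 mod 11 = 5

Check digit: 6


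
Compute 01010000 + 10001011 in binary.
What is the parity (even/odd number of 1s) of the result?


01010000 = 80
10001011 = 139
Sum = 219 = 11011011
1s count = 6

even parity (6 ones in 11011011)


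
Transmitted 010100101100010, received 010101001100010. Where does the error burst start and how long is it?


XOR: 000001100000000

Burst at position 5, length 2


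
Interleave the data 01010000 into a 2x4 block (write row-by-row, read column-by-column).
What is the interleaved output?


Matrix:
  0101
  0000
Read columns: 00100010

00100010


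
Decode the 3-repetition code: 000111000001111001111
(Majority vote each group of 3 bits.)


Groups: 000, 111, 000, 001, 111, 001, 111
Majority votes: 0100101

0100101


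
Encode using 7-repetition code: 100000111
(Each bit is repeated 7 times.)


Each bit -> 7 copies

111111100000000000000000000000000000000000111111111111111111111


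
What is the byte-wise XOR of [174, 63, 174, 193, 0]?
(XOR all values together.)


XOR chain: 174 ^ 63 ^ 174 ^ 193 ^ 0 = 254

254


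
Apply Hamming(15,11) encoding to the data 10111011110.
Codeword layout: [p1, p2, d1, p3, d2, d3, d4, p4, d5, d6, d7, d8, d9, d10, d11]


Parity bits: p1=1, p2=1, p3=1, p4=1

111101111011110


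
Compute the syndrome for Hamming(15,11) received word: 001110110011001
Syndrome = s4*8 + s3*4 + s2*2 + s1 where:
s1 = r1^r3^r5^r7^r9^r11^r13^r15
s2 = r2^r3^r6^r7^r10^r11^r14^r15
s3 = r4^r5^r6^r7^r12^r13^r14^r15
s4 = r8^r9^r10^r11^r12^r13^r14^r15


s1=1, s2=0, s3=1, s4=0

Syndrome = 5 (error at position 5)


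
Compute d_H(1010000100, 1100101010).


XOR: 0110101110
Count of 1s: 6

6


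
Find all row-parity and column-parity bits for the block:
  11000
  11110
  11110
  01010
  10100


Row parities: 00000
Column parities: 00110

Row P: 00000, Col P: 00110, Corner: 0


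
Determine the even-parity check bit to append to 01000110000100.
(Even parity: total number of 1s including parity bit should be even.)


Number of 1s in data: 4
Parity bit: 0

0


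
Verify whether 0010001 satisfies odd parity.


Number of 1s: 2

No, parity error (2 ones)


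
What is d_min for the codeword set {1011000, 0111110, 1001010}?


Comparing all pairs, minimum distance: 2
Can detect 1 errors, correct 0 errors

2


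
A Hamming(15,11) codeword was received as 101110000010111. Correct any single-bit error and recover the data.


Syndrome = 4: error at position 4

Data: 11000010111 (corrected bit 4)


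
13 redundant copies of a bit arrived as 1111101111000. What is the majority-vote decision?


Ones: 9 out of 13
Threshold: 7

1 (9/13 voted 1)


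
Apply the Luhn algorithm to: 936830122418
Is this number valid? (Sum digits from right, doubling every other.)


Luhn sum = 51
51 mod 10 = 1

Invalid (Luhn sum mod 10 = 1)


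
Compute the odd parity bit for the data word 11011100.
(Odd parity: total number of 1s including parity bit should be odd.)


Number of 1s in data: 5
Parity bit: 0

0


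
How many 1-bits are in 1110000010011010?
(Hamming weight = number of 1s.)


Counting 1s in 1110000010011010

7


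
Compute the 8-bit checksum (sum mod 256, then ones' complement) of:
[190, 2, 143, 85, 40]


Sum = 460 mod 256 = 204
Complement = 51

51


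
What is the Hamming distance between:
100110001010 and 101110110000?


XOR: 001000111010
Count of 1s: 5

5


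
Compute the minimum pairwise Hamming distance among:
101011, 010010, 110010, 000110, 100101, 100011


Comparing all pairs, minimum distance: 1
Can detect 0 errors, correct 0 errors

1


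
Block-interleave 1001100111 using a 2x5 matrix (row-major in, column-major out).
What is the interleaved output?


Matrix:
  10011
  00111
Read columns: 1000011111

1000011111


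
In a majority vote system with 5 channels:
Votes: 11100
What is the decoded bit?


Ones: 3 out of 5
Threshold: 3

1 (3/5 voted 1)


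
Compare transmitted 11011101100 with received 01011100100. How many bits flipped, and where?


XOR: 10000001000

2 error(s) at position(s): 0, 7


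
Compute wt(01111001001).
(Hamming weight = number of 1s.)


Counting 1s in 01111001001

6


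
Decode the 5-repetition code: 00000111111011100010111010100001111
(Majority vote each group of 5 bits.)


Groups: 00000, 11111, 10111, 00010, 11101, 01000, 01111
Majority votes: 0110101

0110101


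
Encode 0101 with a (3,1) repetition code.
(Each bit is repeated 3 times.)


Each bit -> 3 copies

000111000111


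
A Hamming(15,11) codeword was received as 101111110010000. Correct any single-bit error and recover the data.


Syndrome = 1: error at position 1

Data: 11110010000 (corrected bit 1)


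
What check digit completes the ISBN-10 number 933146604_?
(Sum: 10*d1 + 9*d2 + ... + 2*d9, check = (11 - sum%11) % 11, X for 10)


Weighted sum: 234
234 mod 11 = 3

Check digit: 8


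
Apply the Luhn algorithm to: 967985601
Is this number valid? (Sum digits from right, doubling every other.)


Luhn sum = 44
44 mod 10 = 4

Invalid (Luhn sum mod 10 = 4)


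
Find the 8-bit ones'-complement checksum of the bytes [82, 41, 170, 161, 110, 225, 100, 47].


Sum = 936 mod 256 = 168
Complement = 87

87


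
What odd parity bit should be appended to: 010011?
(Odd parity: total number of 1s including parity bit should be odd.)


Number of 1s in data: 3
Parity bit: 0

0


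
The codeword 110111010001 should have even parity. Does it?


Number of 1s: 7

No, parity error (7 ones)


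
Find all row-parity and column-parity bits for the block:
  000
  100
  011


Row parities: 010
Column parities: 111

Row P: 010, Col P: 111, Corner: 1


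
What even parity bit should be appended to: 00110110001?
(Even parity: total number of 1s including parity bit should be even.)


Number of 1s in data: 5
Parity bit: 1

1


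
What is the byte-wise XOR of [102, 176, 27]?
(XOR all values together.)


XOR chain: 102 ^ 176 ^ 27 = 205

205


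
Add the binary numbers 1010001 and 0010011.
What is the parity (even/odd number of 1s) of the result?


1010001 = 81
0010011 = 19
Sum = 100 = 1100100
1s count = 3

odd parity (3 ones in 1100100)


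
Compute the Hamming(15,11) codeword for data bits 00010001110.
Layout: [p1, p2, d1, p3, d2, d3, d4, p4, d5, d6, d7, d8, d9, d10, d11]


Parity bits: p1=0, p2=0, p3=0, p4=1

000000110001110


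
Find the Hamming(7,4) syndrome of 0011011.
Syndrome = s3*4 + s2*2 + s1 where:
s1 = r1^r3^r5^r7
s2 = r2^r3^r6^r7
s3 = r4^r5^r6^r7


s1=0, s2=1, s3=1

Syndrome = 6 (error at position 6)


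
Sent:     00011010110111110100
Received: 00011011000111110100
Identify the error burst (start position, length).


XOR: 00000001110000000000

Burst at position 7, length 3


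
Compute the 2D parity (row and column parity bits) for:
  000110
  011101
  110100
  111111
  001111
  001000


Row parities: 001001
Column parities: 010111

Row P: 001001, Col P: 010111, Corner: 0


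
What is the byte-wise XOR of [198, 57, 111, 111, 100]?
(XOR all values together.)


XOR chain: 198 ^ 57 ^ 111 ^ 111 ^ 100 = 155

155


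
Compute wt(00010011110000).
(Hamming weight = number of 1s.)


Counting 1s in 00010011110000

5


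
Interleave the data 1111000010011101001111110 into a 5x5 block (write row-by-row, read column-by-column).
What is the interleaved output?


Matrix:
  11110
  00010
  01110
  10011
  11110
Read columns: 1001110101101011111100010

1001110101101011111100010


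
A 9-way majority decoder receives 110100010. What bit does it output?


Ones: 4 out of 9
Threshold: 5

0 (4/9 voted 1)


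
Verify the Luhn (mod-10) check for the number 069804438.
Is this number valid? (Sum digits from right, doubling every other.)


Luhn sum = 45
45 mod 10 = 5

Invalid (Luhn sum mod 10 = 5)


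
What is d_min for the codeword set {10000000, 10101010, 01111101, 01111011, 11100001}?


Comparing all pairs, minimum distance: 2
Can detect 1 errors, correct 0 errors

2


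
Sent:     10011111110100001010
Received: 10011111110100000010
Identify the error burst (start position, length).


XOR: 00000000000000001000

Burst at position 16, length 1


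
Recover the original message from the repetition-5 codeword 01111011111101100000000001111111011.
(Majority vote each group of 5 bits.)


Groups: 01111, 01111, 11011, 00000, 00000, 11111, 11011
Majority votes: 1110011

1110011


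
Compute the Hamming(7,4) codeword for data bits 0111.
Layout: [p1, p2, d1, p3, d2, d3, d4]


Parity bits: p1=0, p2=0, p3=1

0001111


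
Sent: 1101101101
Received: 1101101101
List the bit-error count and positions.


XOR: 0000000000

0 errors (received matches sent)


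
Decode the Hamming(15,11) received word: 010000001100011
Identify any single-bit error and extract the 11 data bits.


Syndrome = 0: no error detected

Data: 00001100011 (no errors)


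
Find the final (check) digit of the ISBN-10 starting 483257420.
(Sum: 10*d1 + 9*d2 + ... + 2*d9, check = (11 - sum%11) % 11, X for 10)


Weighted sum: 237
237 mod 11 = 6

Check digit: 5


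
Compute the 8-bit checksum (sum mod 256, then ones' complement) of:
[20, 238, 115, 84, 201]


Sum = 658 mod 256 = 146
Complement = 109

109


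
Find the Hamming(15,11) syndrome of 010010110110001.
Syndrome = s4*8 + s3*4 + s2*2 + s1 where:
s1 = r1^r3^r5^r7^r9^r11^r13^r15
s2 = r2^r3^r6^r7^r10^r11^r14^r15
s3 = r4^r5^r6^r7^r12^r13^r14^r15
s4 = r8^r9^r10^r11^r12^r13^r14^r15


s1=0, s2=1, s3=1, s4=0

Syndrome = 6 (error at position 6)


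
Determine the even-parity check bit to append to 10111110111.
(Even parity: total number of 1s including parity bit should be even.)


Number of 1s in data: 9
Parity bit: 1

1


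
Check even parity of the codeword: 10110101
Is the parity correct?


Number of 1s: 5

No, parity error (5 ones)


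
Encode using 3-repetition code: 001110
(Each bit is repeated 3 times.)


Each bit -> 3 copies

000000111111111000


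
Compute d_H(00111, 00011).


XOR: 00100
Count of 1s: 1

1


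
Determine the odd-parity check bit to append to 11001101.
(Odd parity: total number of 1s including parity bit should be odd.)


Number of 1s in data: 5
Parity bit: 0

0


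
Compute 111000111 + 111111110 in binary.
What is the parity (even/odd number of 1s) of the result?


111000111 = 455
111111110 = 510
Sum = 965 = 1111000101
1s count = 6

even parity (6 ones in 1111000101)


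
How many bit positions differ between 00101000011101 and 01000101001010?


XOR: 01101101010111
Count of 1s: 9

9


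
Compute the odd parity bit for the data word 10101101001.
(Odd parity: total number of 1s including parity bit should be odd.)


Number of 1s in data: 6
Parity bit: 1

1


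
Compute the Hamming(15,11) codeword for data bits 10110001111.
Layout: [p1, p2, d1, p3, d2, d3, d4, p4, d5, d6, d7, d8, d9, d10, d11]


Parity bits: p1=0, p2=1, p3=0, p4=0

011001100001111


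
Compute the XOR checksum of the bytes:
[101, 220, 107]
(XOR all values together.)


XOR chain: 101 ^ 220 ^ 107 = 210

210


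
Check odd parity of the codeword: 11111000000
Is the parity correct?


Number of 1s: 5

Yes, parity is correct (5 ones)


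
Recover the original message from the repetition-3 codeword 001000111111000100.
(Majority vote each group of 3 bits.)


Groups: 001, 000, 111, 111, 000, 100
Majority votes: 001100

001100


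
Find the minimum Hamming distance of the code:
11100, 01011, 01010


Comparing all pairs, minimum distance: 1
Can detect 0 errors, correct 0 errors

1


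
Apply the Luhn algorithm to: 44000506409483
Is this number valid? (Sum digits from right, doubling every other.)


Luhn sum = 54
54 mod 10 = 4

Invalid (Luhn sum mod 10 = 4)


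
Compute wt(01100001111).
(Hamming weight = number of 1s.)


Counting 1s in 01100001111

6


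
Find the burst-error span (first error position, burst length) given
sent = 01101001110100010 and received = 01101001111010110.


XOR: 00000000001110100

Burst at position 10, length 5
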